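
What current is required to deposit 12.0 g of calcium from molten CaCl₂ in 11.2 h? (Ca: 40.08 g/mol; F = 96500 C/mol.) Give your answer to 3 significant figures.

n(Ca) = 12.0 / 40.08 = 0.2994 mol
Ca²⁺ + 2e⁻ → Ca, so n(e⁻) = 2 × 0.2994 = 0.5988 mol
Q = 0.5988 × 96500 = 57780 C
I = Q / t = 57780 / 40320 s = 1.43 A

1.43 A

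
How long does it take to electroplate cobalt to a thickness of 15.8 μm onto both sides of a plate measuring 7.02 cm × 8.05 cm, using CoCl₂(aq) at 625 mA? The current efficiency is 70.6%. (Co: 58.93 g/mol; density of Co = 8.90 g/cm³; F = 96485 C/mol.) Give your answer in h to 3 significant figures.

3.28 h

Plated area = 2 × 7.02 × 8.05 = 113.0 cm²
Volume = 113.0 × 15.8×10⁻⁴ cm = 0.1785 cm³
m(Co) = 0.1785 × 8.90 = 1.589 g
n(Co) = 1.589 / 58.93 = 0.02696 mol; n(e⁻) = 2 × 0.02696 = 0.05392 mol
Q = 0.05392 × 96485 / 0.706 = 7369 C
t = 7369 / 0.625 = 11790 s = 3.28 h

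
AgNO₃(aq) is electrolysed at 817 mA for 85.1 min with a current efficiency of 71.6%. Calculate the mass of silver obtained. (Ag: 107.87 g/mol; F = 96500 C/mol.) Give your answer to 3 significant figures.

3.34 g

Q = 0.817 × 5106 = 4172 C
n(e⁻) = 4172 / 96500 = 0.04323 mol
Ag⁺ + e⁻ → Ag, so theoretical m(Ag) = 0.04323 × 107.87 = 4.663 g
Actual mass = 71.6% × 4.663 = 3.34 g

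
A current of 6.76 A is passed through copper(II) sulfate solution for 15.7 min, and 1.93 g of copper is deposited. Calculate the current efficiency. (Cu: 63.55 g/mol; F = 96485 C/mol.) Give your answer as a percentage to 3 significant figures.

Q = 6.76 × 942 = 6368 C
n(e⁻) = 6368 / 96485 = 0.06600 mol
Cu²⁺ + 2e⁻ → Cu, so theoretical n(Cu) = 0.03300 mol → 2.097 g
Efficiency = 1.93 / 2.097 = 0.9204 = 92.0%

92.0%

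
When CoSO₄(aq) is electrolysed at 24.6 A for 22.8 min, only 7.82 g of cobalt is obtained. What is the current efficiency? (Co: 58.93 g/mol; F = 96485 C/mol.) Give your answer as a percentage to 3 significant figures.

Q = 24.6 × 1368 = 33650 C
n(e⁻) = 33650 / 96485 = 0.3488 mol
Co²⁺ + 2e⁻ → Co, so theoretical n(Co) = 0.1744 mol → 10.28 g
Efficiency = 7.82 / 10.28 = 0.7607 = 76.1%

76.1%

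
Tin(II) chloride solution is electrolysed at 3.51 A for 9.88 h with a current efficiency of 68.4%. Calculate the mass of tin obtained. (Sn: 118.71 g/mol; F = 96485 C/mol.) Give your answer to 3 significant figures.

Q = 3.51 × 35568 = 1.248×10^5 C
n(e⁻) = 1.248×10^5 / 96485 = 1.293 mol
Sn²⁺ + 2e⁻ → Sn, so theoretical m(Sn) = 0.6465 × 118.71 = 76.75 g
Actual mass = 68.4% × 76.75 = 52.5 g

52.5 g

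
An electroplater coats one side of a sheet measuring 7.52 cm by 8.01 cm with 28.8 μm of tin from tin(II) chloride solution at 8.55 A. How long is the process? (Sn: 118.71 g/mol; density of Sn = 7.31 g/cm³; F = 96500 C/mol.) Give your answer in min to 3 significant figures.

4.02 min

Plated area = 7.52 × 8.01 = 60.24 cm²
Volume = 60.24 × 28.8×10⁻⁴ cm = 0.1735 cm³
m(Sn) = 0.1735 × 7.31 = 1.268 g
n(Sn) = 1.268 / 118.71 = 0.01068 mol; n(e⁻) = 2 × 0.01068 = 0.02136 mol
Q = 0.02136 × 96500 = 2061 C
t = 2061 / 8.55 = 241.1 s = 4.02 min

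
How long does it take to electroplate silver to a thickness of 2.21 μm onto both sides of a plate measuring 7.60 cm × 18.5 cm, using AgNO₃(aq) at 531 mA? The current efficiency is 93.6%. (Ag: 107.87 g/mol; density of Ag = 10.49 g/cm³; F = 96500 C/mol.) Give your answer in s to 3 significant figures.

1170 s

Plated area = 2 × 7.60 × 18.5 = 281.2 cm²
Volume = 281.2 × 2.21×10⁻⁴ cm = 0.06215 cm³
m(Ag) = 0.06215 × 10.49 = 0.6520 g
n(Ag) = 0.6520 / 107.87 = 0.006044 mol; n(e⁻) = 0.006044 mol
Q = 0.006044 × 96500 / 0.936 = 623.1 C
t = 623.1 / 0.531 = 1173 s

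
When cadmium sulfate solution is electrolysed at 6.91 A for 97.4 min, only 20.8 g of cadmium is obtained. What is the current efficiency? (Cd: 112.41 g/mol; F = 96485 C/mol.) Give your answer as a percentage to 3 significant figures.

Q = 6.91 × 5844 = 40380 C
n(e⁻) = 40380 / 96485 = 0.4185 mol
Cd²⁺ + 2e⁻ → Cd, so theoretical n(Cd) = 0.2093 mol → 23.53 g
Efficiency = 20.8 / 23.53 = 0.8840 = 88.4%

88.4%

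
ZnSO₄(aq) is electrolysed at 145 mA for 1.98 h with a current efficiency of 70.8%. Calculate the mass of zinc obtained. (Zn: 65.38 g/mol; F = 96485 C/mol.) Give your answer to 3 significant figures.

0.248 g

Q = 0.145 × 7128 = 1034 C
n(e⁻) = 1034 / 96485 = 0.01072 mol
Zn²⁺ + 2e⁻ → Zn, so theoretical m(Zn) = 0.005360 × 65.38 = 0.3504 g
Actual mass = 70.8% × 0.3504 = 0.248 g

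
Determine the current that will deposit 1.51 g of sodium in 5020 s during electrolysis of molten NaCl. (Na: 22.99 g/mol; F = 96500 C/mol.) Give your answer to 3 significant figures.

1.26 A

n(Na) = 1.51 / 22.99 = 0.06568 mol
Na⁺ + e⁻ → Na, so n(e⁻) = 0.06568 mol
Q = 0.06568 × 96500 = 6338 C
I = Q / t = 6338 / 5020 s = 1.26 A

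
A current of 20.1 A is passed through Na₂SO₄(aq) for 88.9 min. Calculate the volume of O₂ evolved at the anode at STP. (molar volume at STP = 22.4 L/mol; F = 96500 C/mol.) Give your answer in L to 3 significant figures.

Q = It = 20.1 × 5334 = 1.072×10^5 C
n(e⁻) = 1.072×10^5 / 96500 = 1.111 mol
2H₂O → O₂ + 4H⁺ + 4e⁻, so n(O₂) = 1.111 / 4 = 0.2778 mol
V = 0.2778 × 22.4 = 6.223 L

6.22 L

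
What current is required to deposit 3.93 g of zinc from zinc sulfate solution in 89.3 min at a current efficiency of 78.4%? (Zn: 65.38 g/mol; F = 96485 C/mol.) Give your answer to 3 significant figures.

2.76 A

n(Zn) = 3.93 / 65.38 = 0.06011 mol
Zn²⁺ + 2e⁻ → Zn, so n(e⁻) = 2 × 0.06011 = 0.1202 mol
Q = 0.1202 × 96485 / 0.784 = 14790 C
I = Q / t = 14790 / 5358 s = 2.76 A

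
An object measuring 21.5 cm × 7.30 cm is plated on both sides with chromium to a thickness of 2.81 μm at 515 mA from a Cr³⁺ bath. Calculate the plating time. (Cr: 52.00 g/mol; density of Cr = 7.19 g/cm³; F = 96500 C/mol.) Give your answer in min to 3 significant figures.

114 min

Plated area = 2 × 21.5 × 7.30 = 313.9 cm²
Volume = 313.9 × 2.81×10⁻⁴ cm = 0.08821 cm³
m(Cr) = 0.08821 × 7.19 = 0.6342 g
n(Cr) = 0.6342 / 52.00 = 0.01220 mol; n(e⁻) = 3 × 0.01220 = 0.03660 mol
Q = 0.03660 × 96500 = 3532 C
t = 3532 / 0.515 = 6858 s = 114 min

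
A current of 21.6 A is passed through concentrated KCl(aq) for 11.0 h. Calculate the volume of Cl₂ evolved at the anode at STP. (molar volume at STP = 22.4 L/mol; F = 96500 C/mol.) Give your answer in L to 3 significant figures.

Q = 21.6 A × 39600 s = 8.554×10^5 C
n(e⁻) = Q/F = 8.554×10^5/96500 = 8.864 mol
2Cl⁻ → Cl₂ + 2e⁻, so n(Cl₂) = 8.864 / 2 = 4.432 mol
V = 4.432 × 22.4 = 99.28 L

99.3 L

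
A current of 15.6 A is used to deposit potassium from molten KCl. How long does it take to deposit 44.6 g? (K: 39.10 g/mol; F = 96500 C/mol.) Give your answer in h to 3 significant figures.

n(K) = 44.6 / 39.10 = 1.141 mol
K⁺ + e⁻ → K, so n(e⁻) = 1.141 mol
Q = 1.141 × 96500 = 1.101×10^5 C
t = Q / I = 1.101×10^5 / 15.6 = 7058 s = 1.96 h

1.96 h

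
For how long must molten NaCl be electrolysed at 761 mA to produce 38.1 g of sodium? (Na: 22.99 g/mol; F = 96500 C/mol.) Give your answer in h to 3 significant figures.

58.4 h

n(Na) = 38.1 / 22.99 = 1.657 mol
Na⁺ + e⁻ → Na, so n(e⁻) = 1.657 mol
Q = 1.657 × 96500 = 1.599×10^5 C
t = Q / I = 1.599×10^5 / 0.761 = 2.101×10^5 s = 58.4 h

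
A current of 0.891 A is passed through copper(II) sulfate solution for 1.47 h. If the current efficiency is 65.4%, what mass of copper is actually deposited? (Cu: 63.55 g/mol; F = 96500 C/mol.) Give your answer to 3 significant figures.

Q = 0.891 × 5292 = 4715 C
n(e⁻) = 4715 / 96500 = 0.04886 mol
Cu²⁺ + 2e⁻ → Cu, so theoretical m(Cu) = 0.02443 × 63.55 = 1.553 g
Actual mass = 65.4% × 1.553 = 1.02 g

1.02 g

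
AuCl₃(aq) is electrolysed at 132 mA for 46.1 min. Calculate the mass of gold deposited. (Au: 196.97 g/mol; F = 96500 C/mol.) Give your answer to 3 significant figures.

Q = 0.132 A × 2766 s = 365.1 C
n(e⁻) = Q/F = 365.1/96500 = 0.003783 mol
Au³⁺ + 3e⁻ → Au, so n(Au) = 0.003783 / 3 = 0.001261 mol
m = 0.001261 × 196.97 = 0.248 g

0.248 g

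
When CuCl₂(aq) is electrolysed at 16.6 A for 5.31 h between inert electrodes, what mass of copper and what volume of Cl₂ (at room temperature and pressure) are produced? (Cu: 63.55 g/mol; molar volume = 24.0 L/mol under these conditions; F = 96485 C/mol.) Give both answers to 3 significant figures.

Q = 16.6 × 19116 = 3.173×10^5 C; n(e⁻) = 3.173×10^5 / 96485 = 3.289 mol
Cathode: Cu²⁺ + 2e⁻ → Cu → n(Cu) = 3.289/2 = 1.645 mol → 105 g
Anode: 2Cl⁻ → Cl₂ + 2e⁻ → n(Cl₂) = 3.289/2 = 1.645 mol → 39.5 L

105 g Cu; 39.5 L Cl₂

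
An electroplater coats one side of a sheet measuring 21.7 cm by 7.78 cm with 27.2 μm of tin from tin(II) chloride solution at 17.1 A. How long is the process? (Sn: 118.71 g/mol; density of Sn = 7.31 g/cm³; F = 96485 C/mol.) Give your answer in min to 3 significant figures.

Plated area = 21.7 × 7.78 = 168.8 cm²
Volume = 168.8 × 27.2×10⁻⁴ cm = 0.4591 cm³
m(Sn) = 0.4591 × 7.31 = 3.356 g
n(Sn) = 3.356 / 118.71 = 0.02827 mol; n(e⁻) = 2 × 0.02827 = 0.05654 mol
Q = 0.05654 × 96485 = 5455 C
t = 5455 / 17.1 = 319.0 s = 5.32 min

5.32 min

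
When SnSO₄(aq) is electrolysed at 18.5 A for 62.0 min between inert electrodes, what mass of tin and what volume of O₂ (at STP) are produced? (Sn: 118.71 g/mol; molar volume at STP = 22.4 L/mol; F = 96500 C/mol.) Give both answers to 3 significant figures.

42.3 g Sn; 3.99 L O₂

Q = 18.5 × 3720 = 68820 C; n(e⁻) = 68820 / 96500 = 0.7132 mol
Cathode: Sn²⁺ + 2e⁻ → Sn → n(Sn) = 0.7132/2 = 0.3566 mol → 42.3 g
Anode: 2H₂O → O₂ + 4H⁺ + 4e⁻ → n(O₂) = 0.7132/4 = 0.1783 mol → 3.99 L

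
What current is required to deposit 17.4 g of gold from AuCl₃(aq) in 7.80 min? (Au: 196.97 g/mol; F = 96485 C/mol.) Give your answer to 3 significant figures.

54.6 A

n(Au) = 17.4 / 196.97 = 0.08834 mol
Au³⁺ + 3e⁻ → Au, so n(e⁻) = 3 × 0.08834 = 0.2650 mol
Q = 0.2650 × 96485 = 25570 C
I = Q / t = 25570 / 468 s = 54.6 A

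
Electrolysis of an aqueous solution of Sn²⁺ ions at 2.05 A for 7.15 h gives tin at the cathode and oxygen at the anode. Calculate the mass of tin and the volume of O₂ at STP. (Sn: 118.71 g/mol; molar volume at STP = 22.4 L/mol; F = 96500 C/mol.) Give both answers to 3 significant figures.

Q = 2.05 × 25740 = 52770 C; n(e⁻) = 52770 / 96500 = 0.5468 mol
Cathode: Sn²⁺ + 2e⁻ → Sn → n(Sn) = 0.5468/2 = 0.2734 mol → 32.5 g
Anode: 2H₂O → O₂ + 4H⁺ + 4e⁻ → n(O₂) = 0.5468/4 = 0.1367 mol → 3.06 L

32.5 g Sn; 3.06 L O₂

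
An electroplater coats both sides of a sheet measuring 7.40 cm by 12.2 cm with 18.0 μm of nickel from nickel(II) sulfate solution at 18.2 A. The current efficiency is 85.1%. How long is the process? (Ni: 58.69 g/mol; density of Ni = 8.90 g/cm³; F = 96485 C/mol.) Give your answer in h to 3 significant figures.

0.171 h

Plated area = 2 × 7.40 × 12.2 = 180.6 cm²
Volume = 180.6 × 18.0×10⁻⁴ cm = 0.3251 cm³
m(Ni) = 0.3251 × 8.90 = 2.893 g
n(Ni) = 2.893 / 58.69 = 0.04929 mol; n(e⁻) = 2 × 0.04929 = 0.09858 mol
Q = 0.09858 × 96485 / 0.851 = 11180 C
t = 11180 / 18.2 = 614.3 s = 0.171 h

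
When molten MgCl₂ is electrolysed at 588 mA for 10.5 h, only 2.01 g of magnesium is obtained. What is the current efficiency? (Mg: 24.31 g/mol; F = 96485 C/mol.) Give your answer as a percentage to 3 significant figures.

71.8%

Q = 0.588 × 37800 = 22230 C
n(e⁻) = 22230 / 96485 = 0.2304 mol
Mg²⁺ + 2e⁻ → Mg, so theoretical n(Mg) = 0.1152 mol → 2.801 g
Efficiency = 2.01 / 2.801 = 0.7176 = 71.8%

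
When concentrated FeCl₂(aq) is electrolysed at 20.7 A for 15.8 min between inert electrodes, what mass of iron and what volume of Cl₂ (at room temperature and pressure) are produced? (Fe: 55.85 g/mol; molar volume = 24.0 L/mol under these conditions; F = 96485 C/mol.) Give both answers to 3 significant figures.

Q = 20.7 × 948 = 19620 C; n(e⁻) = 19620 / 96485 = 0.2033 mol
Cathode: Fe²⁺ + 2e⁻ → Fe → n(Fe) = 0.2033/2 = 0.1017 mol → 5.68 g
Anode: 2Cl⁻ → Cl₂ + 2e⁻ → n(Cl₂) = 0.2033/2 = 0.1017 mol → 2.44 L

5.68 g Fe; 2.44 L Cl₂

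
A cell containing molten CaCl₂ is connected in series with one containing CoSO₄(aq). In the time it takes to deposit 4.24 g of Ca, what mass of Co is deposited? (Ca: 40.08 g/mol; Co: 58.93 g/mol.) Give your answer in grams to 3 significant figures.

6.23 g

n(Ca) = 4.24 / 40.08 = 0.1058 mol
Ca²⁺ + 2e⁻ → Ca, so n(e⁻) = 2 × 0.1058 = 0.2116 mol
In series, the same 0.2116 mol of electrons flows through the second cell.
Co²⁺ + 2e⁻ → Co, so n(Co) = 0.2116 / 2 = 0.1058 mol
m(Co) = 0.1058 × 58.93 = 6.23 g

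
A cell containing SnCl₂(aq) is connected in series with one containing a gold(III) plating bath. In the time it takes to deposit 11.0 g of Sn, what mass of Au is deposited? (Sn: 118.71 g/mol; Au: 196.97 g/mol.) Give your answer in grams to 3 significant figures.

12.2 g

n(Sn) = 11.0 / 118.71 = 0.09266 mol
Sn²⁺ + 2e⁻ → Sn, so n(e⁻) = 2 × 0.09266 = 0.1853 mol
The cells are in series, so the same charge (and hence the same n(e⁻) = 0.1853 mol) passes through both.
Au³⁺ + 3e⁻ → Au, so n(Au) = 0.1853 / 3 = 0.06177 mol
m(Au) = 0.06177 × 196.97 = 12.2 g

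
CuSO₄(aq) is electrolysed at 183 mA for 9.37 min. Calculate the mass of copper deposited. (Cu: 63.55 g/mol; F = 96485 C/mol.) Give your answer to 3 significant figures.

Charge passed = 0.183 × 562.2 = 102.9 C
Moles of electrons = 102.9 / 96485 = 0.001066 mol
Cu²⁺ + 2e⁻ → Cu, so n(Cu) = 0.001066 / 2 = 5.330×10^-4 mol
m = 5.330×10^-4 × 63.55 = 0.0339 g

0.0339 g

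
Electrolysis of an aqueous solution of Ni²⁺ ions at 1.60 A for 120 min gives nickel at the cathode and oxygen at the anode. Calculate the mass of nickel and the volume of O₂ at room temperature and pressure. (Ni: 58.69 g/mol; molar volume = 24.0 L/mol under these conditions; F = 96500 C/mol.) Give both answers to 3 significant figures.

3.50 g Ni; 0.716 L O₂

Q = 1.60 × 7200 = 11520 C; n(e⁻) = 11520 / 96500 = 0.1194 mol
Cathode: Ni²⁺ + 2e⁻ → Ni → n(Ni) = 0.1194/2 = 0.05970 mol → 3.50 g
Anode: 2H₂O → O₂ + 4H⁺ + 4e⁻ → n(O₂) = 0.1194/4 = 0.02985 mol → 0.716 L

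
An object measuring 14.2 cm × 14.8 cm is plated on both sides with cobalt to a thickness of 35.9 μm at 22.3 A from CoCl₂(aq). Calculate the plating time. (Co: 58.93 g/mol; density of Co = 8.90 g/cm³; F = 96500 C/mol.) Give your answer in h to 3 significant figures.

Plated area = 2 × 14.2 × 14.8 = 420.3 cm²
Volume = 420.3 × 35.9×10⁻⁴ cm = 1.509 cm³
m(Co) = 1.509 × 8.90 = 13.43 g
n(Co) = 13.43 / 58.93 = 0.2279 mol; n(e⁻) = 2 × 0.2279 = 0.4558 mol
Q = 0.4558 × 96500 = 43980 C
t = 43980 / 22.3 = 1972 s = 0.548 h

0.548 h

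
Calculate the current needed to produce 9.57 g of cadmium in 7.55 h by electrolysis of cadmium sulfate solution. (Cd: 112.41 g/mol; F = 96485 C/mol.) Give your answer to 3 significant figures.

0.604 A

n(Cd) = 9.57 / 112.41 = 0.08513 mol
Cd²⁺ + 2e⁻ → Cd, so n(e⁻) = 2 × 0.08513 = 0.1703 mol
Q = 0.1703 × 96485 = 16430 C
I = Q / t = 16430 / 27180 s = 0.604 A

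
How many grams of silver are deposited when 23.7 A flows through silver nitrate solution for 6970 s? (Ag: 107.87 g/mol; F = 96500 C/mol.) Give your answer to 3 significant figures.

Charge passed = 23.7 × 6970 = 1.652×10^5 C
Moles of electrons = 1.652×10^5 / 96500 = 1.712 mol
Ag⁺ + e⁻ → Ag, so n(Ag) = 1.712 mol
m = 1.712 × 107.87 = 185 g

185 g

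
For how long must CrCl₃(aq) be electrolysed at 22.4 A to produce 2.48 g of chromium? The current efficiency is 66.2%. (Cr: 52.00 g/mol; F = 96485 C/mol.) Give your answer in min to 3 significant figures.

n(Cr) = 2.48 / 52.00 = 0.04769 mol
Cr³⁺ + 3e⁻ → Cr, so n(e⁻) = 3 × 0.04769 = 0.1431 mol
Q = 0.1431 × 96485 / 0.662 = 20860 C
t = Q / I = 20860 / 22.4 = 931.3 s = 15.5 min

15.5 min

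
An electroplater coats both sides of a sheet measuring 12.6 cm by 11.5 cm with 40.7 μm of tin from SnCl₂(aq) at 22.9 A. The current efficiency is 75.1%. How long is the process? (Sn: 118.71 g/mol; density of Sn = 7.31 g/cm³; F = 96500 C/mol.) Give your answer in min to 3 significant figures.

13.6 min

Plated area = 2 × 12.6 × 11.5 = 289.8 cm²
Volume = 289.8 × 40.7×10⁻⁴ cm = 1.179 cm³
m(Sn) = 1.179 × 7.31 = 8.618 g
n(Sn) = 8.618 / 118.71 = 0.07260 mol; n(e⁻) = 2 × 0.07260 = 0.1452 mol
Q = 0.1452 × 96500 / 0.751 = 18660 C
t = 18660 / 22.9 = 814.8 s = 13.6 min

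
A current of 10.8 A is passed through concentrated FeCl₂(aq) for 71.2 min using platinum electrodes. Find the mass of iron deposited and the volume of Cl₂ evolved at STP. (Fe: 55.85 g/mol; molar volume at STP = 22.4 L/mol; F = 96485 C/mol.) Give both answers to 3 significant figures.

13.4 g Fe; 5.36 L Cl₂

Q = 10.8 × 4272 = 46140 C; n(e⁻) = 46140 / 96485 = 0.4782 mol
Cathode: Fe²⁺ + 2e⁻ → Fe → n(Fe) = 0.4782/2 = 0.2391 mol → 13.4 g
Anode: 2Cl⁻ → Cl₂ + 2e⁻ → n(Cl₂) = 0.4782/2 = 0.2391 mol → 5.36 L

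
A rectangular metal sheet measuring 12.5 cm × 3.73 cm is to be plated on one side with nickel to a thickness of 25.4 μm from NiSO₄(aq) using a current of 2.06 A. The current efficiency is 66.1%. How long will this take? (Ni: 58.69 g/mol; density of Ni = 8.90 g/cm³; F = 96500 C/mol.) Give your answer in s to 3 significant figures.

Plated area = 12.5 × 3.73 = 46.63 cm²
Volume = 46.63 × 25.4×10⁻⁴ cm = 0.1184 cm³
m(Ni) = 0.1184 × 8.90 = 1.054 g
n(Ni) = 1.054 / 58.69 = 0.01796 mol; n(e⁻) = 2 × 0.01796 = 0.03592 mol
Q = 0.03592 × 96500 / 0.661 = 5244 C
t = 5244 / 2.06 = 2546 s

2550 s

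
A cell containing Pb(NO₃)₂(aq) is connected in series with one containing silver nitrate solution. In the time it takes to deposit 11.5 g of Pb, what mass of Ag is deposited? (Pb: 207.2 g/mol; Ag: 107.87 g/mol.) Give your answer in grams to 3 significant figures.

12.0 g

n(Pb) = 11.5 / 207.2 = 0.05550 mol
Pb²⁺ + 2e⁻ → Pb, so n(e⁻) = 2 × 0.05550 = 0.1110 mol
The cells are in series, so the same charge (and hence the same n(e⁻) = 0.1110 mol) passes through both.
Ag⁺ + e⁻ → Ag, so n(Ag) = 0.1110 mol
m(Ag) = 0.1110 × 107.87 = 12.0 g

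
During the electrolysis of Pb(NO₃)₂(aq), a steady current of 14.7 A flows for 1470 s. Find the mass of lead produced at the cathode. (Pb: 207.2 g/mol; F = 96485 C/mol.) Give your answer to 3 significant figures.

23.2 g

Q = It = 14.7 × 1470 = 21610 C
n(e⁻) = 21610 / 96485 = 0.2240 mol
Pb²⁺ + 2e⁻ → Pb, so n(Pb) = 0.2240 / 2 = 0.1120 mol
m = 0.1120 × 207.2 = 23.2 g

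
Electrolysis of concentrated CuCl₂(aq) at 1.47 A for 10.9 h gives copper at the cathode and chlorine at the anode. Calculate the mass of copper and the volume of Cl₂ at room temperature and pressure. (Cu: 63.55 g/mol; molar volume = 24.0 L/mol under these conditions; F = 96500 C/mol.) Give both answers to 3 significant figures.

Q = 1.47 × 39240 = 57680 C; n(e⁻) = 57680 / 96500 = 0.5977 mol
Cathode: Cu²⁺ + 2e⁻ → Cu → n(Cu) = 0.5977/2 = 0.2989 mol → 19.0 g
Anode: 2Cl⁻ → Cl₂ + 2e⁻ → n(Cl₂) = 0.5977/2 = 0.2989 mol → 7.17 L

19.0 g Cu; 7.17 L Cl₂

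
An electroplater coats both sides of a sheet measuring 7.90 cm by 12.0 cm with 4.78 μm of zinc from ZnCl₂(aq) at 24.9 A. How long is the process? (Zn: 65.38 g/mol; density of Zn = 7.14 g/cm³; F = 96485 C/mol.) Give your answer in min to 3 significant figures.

1.28 min

Plated area = 2 × 7.90 × 12.0 = 189.6 cm²
Volume = 189.6 × 4.78×10⁻⁴ cm = 0.09063 cm³
m(Zn) = 0.09063 × 7.14 = 0.6471 g
n(Zn) = 0.6471 / 65.38 = 0.009898 mol; n(e⁻) = 2 × 0.009898 = 0.01980 mol
Q = 0.01980 × 96485 = 1910 C
t = 1910 / 24.9 = 76.71 s = 1.28 min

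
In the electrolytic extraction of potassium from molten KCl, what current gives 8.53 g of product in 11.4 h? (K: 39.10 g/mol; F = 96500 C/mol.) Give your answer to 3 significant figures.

0.513 A

n(K) = 8.53 / 39.10 = 0.2182 mol
K⁺ + e⁻ → K, so n(e⁻) = 0.2182 mol
Q = 0.2182 × 96500 = 21060 C
I = Q / t = 21060 / 41040 s = 0.513 A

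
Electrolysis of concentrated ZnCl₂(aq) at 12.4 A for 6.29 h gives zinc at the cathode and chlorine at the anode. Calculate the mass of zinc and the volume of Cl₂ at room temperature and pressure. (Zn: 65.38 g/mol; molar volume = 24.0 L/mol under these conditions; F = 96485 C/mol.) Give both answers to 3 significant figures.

Q = 12.4 × 22644 = 2.808×10^5 C; n(e⁻) = 2.808×10^5 / 96485 = 2.910 mol
Cathode: Zn²⁺ + 2e⁻ → Zn → n(Zn) = 2.910/2 = 1.455 mol → 95.1 g
Anode: 2Cl⁻ → Cl₂ + 2e⁻ → n(Cl₂) = 2.910/2 = 1.455 mol → 34.9 L

95.1 g Zn; 34.9 L Cl₂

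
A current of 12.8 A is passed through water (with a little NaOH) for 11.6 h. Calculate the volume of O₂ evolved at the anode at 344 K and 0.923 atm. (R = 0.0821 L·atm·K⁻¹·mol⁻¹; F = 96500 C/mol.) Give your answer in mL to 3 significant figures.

42400 mL

Charge passed = 12.8 × 41760 = 5.345×10^5 C
n(e⁻) = 5.345×10^5 / 96500 = 5.539 mol
2H₂O → O₂ + 4H⁺ + 4e⁻, so n(O₂) = 5.539 / 4 = 1.385 mol
V = nRT/P = 1.385 × 0.0821 × 344 / 0.923 = 42.38 L
= 42400 mL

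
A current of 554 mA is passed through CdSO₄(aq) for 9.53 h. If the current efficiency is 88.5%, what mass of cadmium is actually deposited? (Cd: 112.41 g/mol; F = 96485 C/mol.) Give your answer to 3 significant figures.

Q = 0.554 × 34308 = 19010 C
n(e⁻) = 19010 / 96485 = 0.1970 mol
Cd²⁺ + 2e⁻ → Cd, so theoretical m(Cd) = 0.09850 × 112.41 = 11.07 g
Actual mass = 88.5% × 11.07 = 9.80 g

9.80 g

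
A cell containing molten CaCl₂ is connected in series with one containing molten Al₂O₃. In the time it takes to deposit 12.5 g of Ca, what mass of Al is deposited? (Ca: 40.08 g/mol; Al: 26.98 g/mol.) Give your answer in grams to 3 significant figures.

5.61 g

n(Ca) = 12.5 / 40.08 = 0.3119 mol
Ca²⁺ + 2e⁻ → Ca, so n(e⁻) = 2 × 0.3119 = 0.6238 mol
Same current for the same time ⇒ same n(e⁻) = 0.6238 mol in both cells.
Al³⁺ + 3e⁻ → Al, so n(Al) = 0.6238 / 3 = 0.2079 mol
m(Al) = 0.2079 × 26.98 = 5.61 g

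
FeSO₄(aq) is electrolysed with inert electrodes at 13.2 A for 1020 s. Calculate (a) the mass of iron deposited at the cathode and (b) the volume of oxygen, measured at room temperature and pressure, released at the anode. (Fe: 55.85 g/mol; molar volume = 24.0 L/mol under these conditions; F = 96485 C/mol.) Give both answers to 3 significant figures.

3.90 g Fe; 0.837 L O₂

Q = 13.2 × 1020 = 13460 C; n(e⁻) = 13460 / 96485 = 0.1395 mol
Cathode: Fe²⁺ + 2e⁻ → Fe → n(Fe) = 0.1395/2 = 0.06975 mol → 3.90 g
Anode: 2H₂O → O₂ + 4H⁺ + 4e⁻ → n(O₂) = 0.1395/4 = 0.03488 mol → 0.837 L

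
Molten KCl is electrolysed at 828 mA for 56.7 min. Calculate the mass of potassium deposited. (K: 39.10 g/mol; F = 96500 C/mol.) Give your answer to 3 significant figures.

1.14 g

Charge passed = 0.828 × 3402 = 2817 C
Moles of electrons = 2817 / 96500 = 0.02919 mol
K⁺ + e⁻ → K, so n(K) = 0.02919 mol
m = 0.02919 × 39.10 = 1.14 g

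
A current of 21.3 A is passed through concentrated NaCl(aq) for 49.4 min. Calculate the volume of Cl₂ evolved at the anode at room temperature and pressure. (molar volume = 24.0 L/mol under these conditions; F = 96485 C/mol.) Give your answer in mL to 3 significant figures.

7850 mL

Q = 21.3 A × 2964 s = 63130 C
Moles of electrons = 63130 / 96485 = 0.6543 mol
2Cl⁻ → Cl₂ + 2e⁻, so n(Cl₂) = 0.6543 / 2 = 0.3272 mol
V = 0.3272 × 24.0 = 7.853 L
= 7850 mL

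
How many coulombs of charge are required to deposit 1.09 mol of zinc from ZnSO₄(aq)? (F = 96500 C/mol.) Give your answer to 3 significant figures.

Zn²⁺ + 2e⁻ → Zn, so n(e⁻) = 2 × 1.09 = 2.180 mol
Q = 2.180 × 96500 = 2.104×10^5 C

2.10×10^5 C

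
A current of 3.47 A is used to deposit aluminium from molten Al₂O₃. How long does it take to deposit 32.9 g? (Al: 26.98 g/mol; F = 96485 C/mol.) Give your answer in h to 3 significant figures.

n(Al) = 32.9 / 26.98 = 1.219 mol
Al³⁺ + 3e⁻ → Al, so n(e⁻) = 3 × 1.219 = 3.657 mol
Q = 3.657 × 96485 = 3.528×10^5 C
t = Q / I = 3.528×10^5 / 3.47 = 1.017×10^5 s = 28.3 h

28.3 h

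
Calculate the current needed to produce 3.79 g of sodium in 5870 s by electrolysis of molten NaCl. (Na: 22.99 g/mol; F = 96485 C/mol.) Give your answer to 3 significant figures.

n(Na) = 3.79 / 22.99 = 0.1649 mol
Na⁺ + e⁻ → Na, so n(e⁻) = 0.1649 mol
Q = 0.1649 × 96485 = 15910 C
I = Q / t = 15910 / 5870 s = 2.71 A

2.71 A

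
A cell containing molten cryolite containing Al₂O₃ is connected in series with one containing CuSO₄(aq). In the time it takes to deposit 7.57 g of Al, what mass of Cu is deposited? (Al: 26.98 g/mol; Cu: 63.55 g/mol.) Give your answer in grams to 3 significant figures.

26.7 g

n(Al) = 7.57 / 26.98 = 0.2806 mol
Al³⁺ + 3e⁻ → Al, so n(e⁻) = 3 × 0.2806 = 0.8418 mol
The cells are in series, so the same charge (and hence the same n(e⁻) = 0.8418 mol) passes through both.
Cu²⁺ + 2e⁻ → Cu, so n(Cu) = 0.8418 / 2 = 0.4209 mol
m(Cu) = 0.4209 × 63.55 = 26.7 g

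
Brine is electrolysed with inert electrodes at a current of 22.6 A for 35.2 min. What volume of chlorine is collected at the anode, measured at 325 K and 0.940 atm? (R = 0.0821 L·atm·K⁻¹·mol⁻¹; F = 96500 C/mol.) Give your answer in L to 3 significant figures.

Charge passed = 22.6 × 2112 = 47730 C
Moles of electrons = 47730 / 96500 = 0.4946 mol
2Cl⁻ → Cl₂ + 2e⁻, so n(Cl₂) = 0.4946 / 2 = 0.2473 mol
V = nRT/P = 0.2473 × 0.0821 × 325 / 0.940 = 7.020 L

7.02 L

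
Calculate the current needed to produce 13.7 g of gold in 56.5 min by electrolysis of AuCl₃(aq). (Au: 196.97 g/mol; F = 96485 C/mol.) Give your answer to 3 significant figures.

5.94 A

n(Au) = 13.7 / 196.97 = 0.06955 mol
Au³⁺ + 3e⁻ → Au, so n(e⁻) = 3 × 0.06955 = 0.2087 mol
Q = 0.2087 × 96485 = 20140 C
I = Q / t = 20140 / 3390 s = 5.94 A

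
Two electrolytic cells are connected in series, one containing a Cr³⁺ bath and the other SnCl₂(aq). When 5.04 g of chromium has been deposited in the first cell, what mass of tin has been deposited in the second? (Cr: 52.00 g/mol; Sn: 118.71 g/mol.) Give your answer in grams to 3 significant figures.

n(Cr) = 5.04 / 52.00 = 0.09692 mol
Cr³⁺ + 3e⁻ → Cr, so n(e⁻) = 3 × 0.09692 = 0.2908 mol
Since the cells are in series, n(e⁻) in the Sn cell is also 0.2908 mol.
Sn²⁺ + 2e⁻ → Sn, so n(Sn) = 0.2908 / 2 = 0.1454 mol
m(Sn) = 0.1454 × 118.71 = 17.3 g

17.3 g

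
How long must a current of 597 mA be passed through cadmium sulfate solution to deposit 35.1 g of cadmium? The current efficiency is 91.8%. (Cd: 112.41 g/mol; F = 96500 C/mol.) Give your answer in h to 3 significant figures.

n(Cd) = 35.1 / 112.41 = 0.3122 mol
Cd²⁺ + 2e⁻ → Cd, so n(e⁻) = 2 × 0.3122 = 0.6244 mol
Q = 0.6244 × 96500 / 0.918 = 65640 C
t = Q / I = 65640 / 0.597 = 1.099×10^5 s = 30.5 h

30.5 h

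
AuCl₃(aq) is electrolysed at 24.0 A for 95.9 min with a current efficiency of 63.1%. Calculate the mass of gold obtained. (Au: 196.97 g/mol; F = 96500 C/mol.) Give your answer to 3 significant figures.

59.3 g

Q = 24.0 × 5754 = 1.381×10^5 C
n(e⁻) = 1.381×10^5 / 96500 = 1.431 mol
Au³⁺ + 3e⁻ → Au, so theoretical m(Au) = 0.4770 × 196.97 = 93.95 g
Actual mass = 63.1% × 93.95 = 59.3 g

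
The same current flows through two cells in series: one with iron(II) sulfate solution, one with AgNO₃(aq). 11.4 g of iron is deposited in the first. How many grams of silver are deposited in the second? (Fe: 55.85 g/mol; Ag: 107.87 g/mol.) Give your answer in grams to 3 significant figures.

44.0 g

n(Fe) = 11.4 / 55.85 = 0.2041 mol
Fe²⁺ + 2e⁻ → Fe, so n(e⁻) = 2 × 0.2041 = 0.4082 mol
In series, the same 0.4082 mol of electrons flows through the second cell.
Ag⁺ + e⁻ → Ag, so n(Ag) = 0.4082 mol
m(Ag) = 0.4082 × 107.87 = 44.0 g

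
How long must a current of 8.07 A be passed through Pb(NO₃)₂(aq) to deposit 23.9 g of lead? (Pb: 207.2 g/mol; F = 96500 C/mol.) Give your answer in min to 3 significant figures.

n(Pb) = 23.9 / 207.2 = 0.1153 mol
Pb²⁺ + 2e⁻ → Pb, so n(e⁻) = 2 × 0.1153 = 0.2306 mol
Q = 0.2306 × 96500 = 22250 C
t = Q / I = 22250 / 8.07 = 2757 s = 46.0 min

46.0 min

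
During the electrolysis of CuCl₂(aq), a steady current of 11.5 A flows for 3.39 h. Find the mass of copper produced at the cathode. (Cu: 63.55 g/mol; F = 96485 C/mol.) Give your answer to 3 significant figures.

46.2 g

Q = 11.5 A × 12204 s = 1.403×10^5 C
n(e⁻) = 1.403×10^5 / 96485 = 1.454 mol
Cu²⁺ + 2e⁻ → Cu, so n(Cu) = 1.454 / 2 = 0.7270 mol
m = 0.7270 × 63.55 = 46.2 g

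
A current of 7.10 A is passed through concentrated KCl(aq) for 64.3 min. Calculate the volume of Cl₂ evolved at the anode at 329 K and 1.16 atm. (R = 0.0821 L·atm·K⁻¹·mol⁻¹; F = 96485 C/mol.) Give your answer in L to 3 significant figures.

3.31 L

Q = 7.10 A × 3858 s = 27390 C
n(e⁻) = Q/F = 27390/96485 = 0.2839 mol
2Cl⁻ → Cl₂ + 2e⁻, so n(Cl₂) = 0.2839 / 2 = 0.1420 mol
V = nRT/P = 0.1420 × 0.0821 × 329 / 1.16 = 3.307 L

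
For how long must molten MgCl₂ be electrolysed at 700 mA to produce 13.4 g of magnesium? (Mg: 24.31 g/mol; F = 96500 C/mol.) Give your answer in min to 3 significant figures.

n(Mg) = 13.4 / 24.31 = 0.5512 mol
Mg²⁺ + 2e⁻ → Mg, so n(e⁻) = 2 × 0.5512 = 1.102 mol
Q = 1.102 × 96500 = 1.063×10^5 C
t = Q / I = 1.063×10^5 / 0.700 = 1.519×10^5 s = 2530 min

2530 min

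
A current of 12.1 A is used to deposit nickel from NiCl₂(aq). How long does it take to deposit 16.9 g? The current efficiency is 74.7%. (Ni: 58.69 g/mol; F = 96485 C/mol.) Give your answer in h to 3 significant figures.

1.71 h

n(Ni) = 16.9 / 58.69 = 0.2880 mol
Ni²⁺ + 2e⁻ → Ni, so n(e⁻) = 2 × 0.2880 = 0.5760 mol
Q = 0.5760 × 96485 / 0.747 = 74400 C
t = Q / I = 74400 / 12.1 = 6149 s = 1.71 h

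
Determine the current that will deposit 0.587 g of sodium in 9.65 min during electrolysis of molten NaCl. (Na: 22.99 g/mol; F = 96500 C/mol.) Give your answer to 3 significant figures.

n(Na) = 0.587 / 22.99 = 0.02553 mol
Na⁺ + e⁻ → Na, so n(e⁻) = 0.02553 mol
Q = 0.02553 × 96500 = 2464 C
I = Q / t = 2464 / 579 s = 4.26 A

4.26 A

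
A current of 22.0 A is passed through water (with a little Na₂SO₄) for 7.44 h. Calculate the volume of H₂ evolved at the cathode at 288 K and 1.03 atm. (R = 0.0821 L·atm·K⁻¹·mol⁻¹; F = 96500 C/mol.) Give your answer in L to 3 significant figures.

70.1 L

Charge passed = 22.0 × 26784 = 5.892×10^5 C
Moles of electrons = 5.892×10^5 / 96500 = 6.106 mol
2H⁺ + 2e⁻ → H₂, so n(H₂) = 6.106 / 2 = 3.053 mol
V = nRT/P = 3.053 × 0.0821 × 288 / 1.03 = 70.09 L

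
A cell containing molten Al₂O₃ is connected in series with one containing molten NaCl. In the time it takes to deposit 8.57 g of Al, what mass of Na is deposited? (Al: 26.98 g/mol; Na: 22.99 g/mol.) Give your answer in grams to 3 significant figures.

n(Al) = 8.57 / 26.98 = 0.3176 mol
Al³⁺ + 3e⁻ → Al, so n(e⁻) = 3 × 0.3176 = 0.9528 mol
Since the cells are in series, n(e⁻) in the Na cell is also 0.9528 mol.
Na⁺ + e⁻ → Na, so n(Na) = 0.9528 mol
m(Na) = 0.9528 × 22.99 = 21.9 g

21.9 g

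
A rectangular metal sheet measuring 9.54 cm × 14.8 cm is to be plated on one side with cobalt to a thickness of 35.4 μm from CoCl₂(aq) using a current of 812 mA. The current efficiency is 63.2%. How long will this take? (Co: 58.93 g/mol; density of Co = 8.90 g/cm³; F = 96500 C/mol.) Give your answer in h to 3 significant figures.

7.89 h

Plated area = 9.54 × 14.8 = 141.2 cm²
Volume = 141.2 × 35.4×10⁻⁴ cm = 0.4998 cm³
m(Co) = 0.4998 × 8.90 = 4.448 g
n(Co) = 4.448 / 58.93 = 0.07548 mol; n(e⁻) = 2 × 0.07548 = 0.1510 mol
Q = 0.1510 × 96500 / 0.632 = 23060 C
t = 23060 / 0.812 = 28400 s = 7.89 h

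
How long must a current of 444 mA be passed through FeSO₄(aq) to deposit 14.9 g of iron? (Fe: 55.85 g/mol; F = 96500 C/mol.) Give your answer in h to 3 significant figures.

n(Fe) = 14.9 / 55.85 = 0.2668 mol
Fe²⁺ + 2e⁻ → Fe, so n(e⁻) = 2 × 0.2668 = 0.5336 mol
Q = 0.5336 × 96500 = 51490 C
t = Q / I = 51490 / 0.444 = 1.160×10^5 s = 32.2 h

32.2 h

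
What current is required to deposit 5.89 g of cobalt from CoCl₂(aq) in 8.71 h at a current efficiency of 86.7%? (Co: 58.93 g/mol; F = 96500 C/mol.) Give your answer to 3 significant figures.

n(Co) = 5.89 / 58.93 = 0.09995 mol
Co²⁺ + 2e⁻ → Co, so n(e⁻) = 2 × 0.09995 = 0.1999 mol
Q = 0.1999 × 96500 / 0.867 = 22250 C
I = Q / t = 22250 / 31356 s = 0.710 A

0.710 A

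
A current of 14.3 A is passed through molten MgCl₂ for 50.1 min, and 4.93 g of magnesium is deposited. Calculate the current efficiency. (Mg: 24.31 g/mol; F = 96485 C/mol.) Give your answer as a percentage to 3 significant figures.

Q = 14.3 × 3006 = 42990 C
n(e⁻) = 42990 / 96485 = 0.4456 mol
Mg²⁺ + 2e⁻ → Mg, so theoretical n(Mg) = 0.2228 mol → 5.416 g
Efficiency = 4.93 / 5.416 = 0.9103 = 91.0%

91.0%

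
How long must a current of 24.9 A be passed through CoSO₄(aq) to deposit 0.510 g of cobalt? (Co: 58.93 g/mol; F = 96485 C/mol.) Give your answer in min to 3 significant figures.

n(Co) = 0.510 / 58.93 = 0.008654 mol
Co²⁺ + 2e⁻ → Co, so n(e⁻) = 2 × 0.008654 = 0.01731 mol
Q = 0.01731 × 96485 = 1670 C
t = Q / I = 1670 / 24.9 = 67.07 s = 1.12 min

1.12 min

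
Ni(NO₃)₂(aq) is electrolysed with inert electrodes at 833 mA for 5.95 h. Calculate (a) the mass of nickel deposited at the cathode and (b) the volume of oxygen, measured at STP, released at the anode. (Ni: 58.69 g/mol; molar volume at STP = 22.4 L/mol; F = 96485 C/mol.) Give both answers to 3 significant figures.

5.43 g Ni; 1.04 L O₂

Q = 0.833 × 21420 = 17840 C; n(e⁻) = 17840 / 96485 = 0.1849 mol
Cathode: Ni²⁺ + 2e⁻ → Ni → n(Ni) = 0.1849/2 = 0.09245 mol → 5.43 g
Anode: 2H₂O → O₂ + 4H⁺ + 4e⁻ → n(O₂) = 0.1849/4 = 0.04623 mol → 1.04 L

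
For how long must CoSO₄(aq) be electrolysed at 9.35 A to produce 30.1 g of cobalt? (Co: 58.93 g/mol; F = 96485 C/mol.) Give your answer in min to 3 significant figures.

n(Co) = 30.1 / 58.93 = 0.5108 mol
Co²⁺ + 2e⁻ → Co, so n(e⁻) = 2 × 0.5108 = 1.022 mol
Q = 1.022 × 96485 = 98610 C
t = Q / I = 98610 / 9.35 = 10550 s = 176 min

176 min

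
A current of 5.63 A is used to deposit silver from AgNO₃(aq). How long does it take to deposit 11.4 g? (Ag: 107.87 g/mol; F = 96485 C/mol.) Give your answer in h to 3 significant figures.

n(Ag) = 11.4 / 107.87 = 0.1057 mol
Ag⁺ + e⁻ → Ag, so n(e⁻) = 0.1057 mol
Q = 0.1057 × 96485 = 10200 C
t = Q / I = 10200 / 5.63 = 1812 s = 0.503 h

0.503 h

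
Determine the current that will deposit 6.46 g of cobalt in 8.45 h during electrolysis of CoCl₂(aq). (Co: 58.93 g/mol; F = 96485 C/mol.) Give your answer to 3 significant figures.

0.695 A

n(Co) = 6.46 / 58.93 = 0.1096 mol
Co²⁺ + 2e⁻ → Co, so n(e⁻) = 2 × 0.1096 = 0.2192 mol
Q = 0.2192 × 96485 = 21150 C
I = Q / t = 21150 / 30420 s = 0.695 A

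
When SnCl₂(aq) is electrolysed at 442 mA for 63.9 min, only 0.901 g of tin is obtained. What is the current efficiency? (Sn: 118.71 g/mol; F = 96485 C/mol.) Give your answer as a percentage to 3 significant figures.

86.4%

Q = 0.442 × 3834 = 1695 C
n(e⁻) = 1695 / 96485 = 0.01757 mol
Sn²⁺ + 2e⁻ → Sn, so theoretical n(Sn) = 0.008785 mol → 1.043 g
Efficiency = 0.901 / 1.043 = 0.8639 = 86.4%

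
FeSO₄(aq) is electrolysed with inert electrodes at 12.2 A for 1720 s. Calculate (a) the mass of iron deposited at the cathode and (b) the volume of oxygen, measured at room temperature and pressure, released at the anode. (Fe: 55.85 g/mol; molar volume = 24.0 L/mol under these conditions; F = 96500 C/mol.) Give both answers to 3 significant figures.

6.07 g Fe; 1.30 L O₂

Q = 12.2 × 1720 = 20980 C; n(e⁻) = 20980 / 96500 = 0.2174 mol
Cathode: Fe²⁺ + 2e⁻ → Fe → n(Fe) = 0.2174/2 = 0.1087 mol → 6.07 g
Anode: 2H₂O → O₂ + 4H⁺ + 4e⁻ → n(O₂) = 0.2174/4 = 0.05435 mol → 1.30 L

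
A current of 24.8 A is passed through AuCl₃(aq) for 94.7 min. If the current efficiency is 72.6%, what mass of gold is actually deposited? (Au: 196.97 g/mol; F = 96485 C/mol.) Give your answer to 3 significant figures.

Q = 24.8 × 5682 = 1.409×10^5 C
n(e⁻) = 1.409×10^5 / 96485 = 1.460 mol
Au³⁺ + 3e⁻ → Au, so theoretical m(Au) = 0.4867 × 196.97 = 95.87 g
Actual mass = 72.6% × 95.87 = 69.6 g

69.6 g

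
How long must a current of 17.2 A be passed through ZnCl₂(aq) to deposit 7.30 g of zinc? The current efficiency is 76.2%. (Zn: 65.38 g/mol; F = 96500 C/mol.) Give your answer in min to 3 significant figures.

27.4 min

n(Zn) = 7.30 / 65.38 = 0.1117 mol
Zn²⁺ + 2e⁻ → Zn, so n(e⁻) = 2 × 0.1117 = 0.2234 mol
Q = 0.2234 × 96500 / 0.762 = 28290 C
t = Q / I = 28290 / 17.2 = 1645 s = 27.4 min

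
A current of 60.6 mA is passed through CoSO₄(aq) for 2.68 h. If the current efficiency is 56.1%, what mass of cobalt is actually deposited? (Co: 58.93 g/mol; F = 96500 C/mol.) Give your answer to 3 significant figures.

0.100 g

Q = 0.0606 × 9648 = 584.7 C
n(e⁻) = 584.7 / 96500 = 0.006059 mol
Co²⁺ + 2e⁻ → Co, so theoretical m(Co) = 0.003030 × 58.93 = 0.1786 g
Actual mass = 56.1% × 0.1786 = 0.100 g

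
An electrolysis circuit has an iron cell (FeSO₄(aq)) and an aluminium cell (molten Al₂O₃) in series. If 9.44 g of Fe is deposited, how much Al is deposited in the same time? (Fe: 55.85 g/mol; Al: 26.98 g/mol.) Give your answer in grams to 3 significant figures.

n(Fe) = 9.44 / 55.85 = 0.1690 mol
Fe²⁺ + 2e⁻ → Fe, so n(e⁻) = 2 × 0.1690 = 0.3380 mol
In series, the same 0.3380 mol of electrons flows through the second cell.
Al³⁺ + 3e⁻ → Al, so n(Al) = 0.3380 / 3 = 0.1127 mol
m(Al) = 0.1127 × 26.98 = 3.04 g

3.04 g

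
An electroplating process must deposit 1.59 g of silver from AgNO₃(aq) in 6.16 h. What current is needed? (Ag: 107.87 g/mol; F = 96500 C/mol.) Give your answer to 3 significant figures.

n(Ag) = 1.59 / 107.87 = 0.01474 mol
Ag⁺ + e⁻ → Ag, so n(e⁻) = 0.01474 mol
Q = 0.01474 × 96500 = 1422 C
I = Q / t = 1422 / 22176 s = 0.0641 A

0.0641 A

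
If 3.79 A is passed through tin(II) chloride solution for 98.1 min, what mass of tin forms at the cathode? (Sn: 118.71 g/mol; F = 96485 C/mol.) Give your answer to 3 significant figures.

13.7 g

Q = 3.79 A × 5886 s = 22310 C
n(e⁻) = 22310 / 96485 = 0.2312 mol
Sn²⁺ + 2e⁻ → Sn, so n(Sn) = 0.2312 / 2 = 0.1156 mol
m = 0.1156 × 118.71 = 13.7 g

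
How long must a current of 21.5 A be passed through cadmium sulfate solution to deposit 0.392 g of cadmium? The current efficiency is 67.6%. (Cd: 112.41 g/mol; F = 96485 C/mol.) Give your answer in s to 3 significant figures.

46.3 s

n(Cd) = 0.392 / 112.41 = 0.003487 mol
Cd²⁺ + 2e⁻ → Cd, so n(e⁻) = 2 × 0.003487 = 0.006974 mol
Q = 0.006974 × 96485 / 0.676 = 995.4 C
t = Q / I = 995.4 / 21.5 = 46.30 s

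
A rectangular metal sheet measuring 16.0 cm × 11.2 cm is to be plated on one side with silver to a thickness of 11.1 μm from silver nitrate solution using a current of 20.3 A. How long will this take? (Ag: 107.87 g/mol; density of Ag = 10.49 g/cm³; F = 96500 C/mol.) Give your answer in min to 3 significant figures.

1.53 min

Plated area = 16.0 × 11.2 = 179.2 cm²
Volume = 179.2 × 11.1×10⁻⁴ cm = 0.1989 cm³
m(Ag) = 0.1989 × 10.49 = 2.086 g
n(Ag) = 2.086 / 107.87 = 0.01934 mol; n(e⁻) = 0.01934 mol
Q = 0.01934 × 96500 = 1866 C
t = 1866 / 20.3 = 91.92 s = 1.53 min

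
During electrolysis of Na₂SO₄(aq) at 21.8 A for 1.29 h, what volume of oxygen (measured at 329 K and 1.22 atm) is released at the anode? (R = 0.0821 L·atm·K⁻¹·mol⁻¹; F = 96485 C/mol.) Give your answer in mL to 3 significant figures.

5810 mL

Q = 21.8 A × 4644 s = 1.012×10^5 C
n(e⁻) = 1.012×10^5 / 96485 = 1.049 mol
2H₂O → O₂ + 4H⁺ + 4e⁻, so n(O₂) = 1.049 / 4 = 0.2623 mol
V = nRT/P = 0.2623 × 0.0821 × 329 / 1.22 = 5.807 L
= 5810 mL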